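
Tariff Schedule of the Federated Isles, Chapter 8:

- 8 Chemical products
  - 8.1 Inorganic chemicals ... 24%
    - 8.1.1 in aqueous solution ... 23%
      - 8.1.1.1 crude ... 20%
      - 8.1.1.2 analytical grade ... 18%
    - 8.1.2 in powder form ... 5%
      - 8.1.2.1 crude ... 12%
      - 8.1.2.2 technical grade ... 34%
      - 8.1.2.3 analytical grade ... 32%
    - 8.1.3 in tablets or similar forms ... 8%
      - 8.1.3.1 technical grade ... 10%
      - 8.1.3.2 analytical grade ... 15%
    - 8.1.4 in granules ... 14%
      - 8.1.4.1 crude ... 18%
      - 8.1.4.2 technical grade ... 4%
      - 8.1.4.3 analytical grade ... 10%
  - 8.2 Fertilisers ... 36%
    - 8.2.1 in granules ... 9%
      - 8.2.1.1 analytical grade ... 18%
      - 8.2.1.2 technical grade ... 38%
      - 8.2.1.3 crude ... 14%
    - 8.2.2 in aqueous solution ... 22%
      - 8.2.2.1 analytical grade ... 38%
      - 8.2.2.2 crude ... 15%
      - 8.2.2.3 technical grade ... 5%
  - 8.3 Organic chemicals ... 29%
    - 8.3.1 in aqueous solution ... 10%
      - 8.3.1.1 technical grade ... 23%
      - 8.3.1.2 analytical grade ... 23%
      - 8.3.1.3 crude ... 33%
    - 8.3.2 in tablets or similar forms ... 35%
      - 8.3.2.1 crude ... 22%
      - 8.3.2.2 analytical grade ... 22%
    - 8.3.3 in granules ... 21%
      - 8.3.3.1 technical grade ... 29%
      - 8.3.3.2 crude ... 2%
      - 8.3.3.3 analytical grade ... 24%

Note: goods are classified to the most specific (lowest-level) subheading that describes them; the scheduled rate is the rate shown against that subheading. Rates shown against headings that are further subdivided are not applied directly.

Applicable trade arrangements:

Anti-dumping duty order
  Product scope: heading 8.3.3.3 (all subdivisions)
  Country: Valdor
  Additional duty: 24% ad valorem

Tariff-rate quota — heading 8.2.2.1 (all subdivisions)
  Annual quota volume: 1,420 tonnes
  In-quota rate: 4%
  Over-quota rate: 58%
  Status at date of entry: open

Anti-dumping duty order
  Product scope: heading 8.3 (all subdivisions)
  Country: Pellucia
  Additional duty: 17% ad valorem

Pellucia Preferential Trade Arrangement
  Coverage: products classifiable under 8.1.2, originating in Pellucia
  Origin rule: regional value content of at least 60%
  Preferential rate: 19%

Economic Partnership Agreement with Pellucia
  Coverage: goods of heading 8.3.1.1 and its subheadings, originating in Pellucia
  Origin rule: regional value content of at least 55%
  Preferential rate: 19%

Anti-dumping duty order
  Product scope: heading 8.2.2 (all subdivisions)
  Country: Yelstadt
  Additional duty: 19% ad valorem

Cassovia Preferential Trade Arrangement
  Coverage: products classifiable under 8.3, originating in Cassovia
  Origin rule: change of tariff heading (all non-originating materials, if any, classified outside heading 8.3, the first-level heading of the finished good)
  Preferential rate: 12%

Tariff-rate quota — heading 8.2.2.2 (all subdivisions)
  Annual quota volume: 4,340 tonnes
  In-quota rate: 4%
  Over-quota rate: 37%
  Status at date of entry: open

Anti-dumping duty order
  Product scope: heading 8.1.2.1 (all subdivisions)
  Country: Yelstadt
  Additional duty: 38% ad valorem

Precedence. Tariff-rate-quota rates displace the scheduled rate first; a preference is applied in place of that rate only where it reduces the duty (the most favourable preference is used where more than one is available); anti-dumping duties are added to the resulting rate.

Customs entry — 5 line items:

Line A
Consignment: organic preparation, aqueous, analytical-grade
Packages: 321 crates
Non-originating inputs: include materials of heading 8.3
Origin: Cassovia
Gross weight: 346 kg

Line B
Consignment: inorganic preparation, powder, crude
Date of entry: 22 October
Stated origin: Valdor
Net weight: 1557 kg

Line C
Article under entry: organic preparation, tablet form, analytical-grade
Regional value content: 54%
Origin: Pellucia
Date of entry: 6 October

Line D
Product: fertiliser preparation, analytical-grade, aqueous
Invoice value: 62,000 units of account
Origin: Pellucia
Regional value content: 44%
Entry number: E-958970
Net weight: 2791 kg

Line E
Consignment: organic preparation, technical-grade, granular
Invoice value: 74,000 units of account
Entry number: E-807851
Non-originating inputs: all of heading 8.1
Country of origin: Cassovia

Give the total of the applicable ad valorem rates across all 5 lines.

Line A: organic → 8.3; aqueous → 8.3.1; analytical-grade → 8.3.1.2. Scheduled 23%. Cassovia agreement on 8.3: CTH not met. → 23%.
Line B: inorganic → 8.1; powder → 8.1.2; crude → 8.1.2.1. Scheduled 12%. No special measure applies. → 12%.
Line C: organic → 8.3; tablet form → 8.3.2; analytical-grade → 8.3.2.2. Scheduled 22%. Pellucia agreement on 8.1.2: 8.3.2.2 not covered; Pellucia agreement on 8.3.1.1: 8.3.2.2 not covered; anti-dumping (Pellucia, 8.3): +17%; total 22% + 17% = 39%. → 39%.
Line D: fertiliser → 8.2; aqueous → 8.2.2; analytical-grade → 8.2.2.1. Scheduled 38%. quota on 8.2.2.1 open → in-quota 4%; Pellucia agreement on 8.1.2: 8.2.2.1 not covered; Pellucia agreement on 8.3.1.1: 8.2.2.1 not covered. → 4%.
Line E: organic → 8.3; granular → 8.3.3; technical-grade → 8.3.3.1. Scheduled 29%. Cassovia agreement on 8.3: CTH met → 12% available; preferential 12%. → 12%.
Sum: 23% + 12% + 39% + 4% + 12% = 90%.

90%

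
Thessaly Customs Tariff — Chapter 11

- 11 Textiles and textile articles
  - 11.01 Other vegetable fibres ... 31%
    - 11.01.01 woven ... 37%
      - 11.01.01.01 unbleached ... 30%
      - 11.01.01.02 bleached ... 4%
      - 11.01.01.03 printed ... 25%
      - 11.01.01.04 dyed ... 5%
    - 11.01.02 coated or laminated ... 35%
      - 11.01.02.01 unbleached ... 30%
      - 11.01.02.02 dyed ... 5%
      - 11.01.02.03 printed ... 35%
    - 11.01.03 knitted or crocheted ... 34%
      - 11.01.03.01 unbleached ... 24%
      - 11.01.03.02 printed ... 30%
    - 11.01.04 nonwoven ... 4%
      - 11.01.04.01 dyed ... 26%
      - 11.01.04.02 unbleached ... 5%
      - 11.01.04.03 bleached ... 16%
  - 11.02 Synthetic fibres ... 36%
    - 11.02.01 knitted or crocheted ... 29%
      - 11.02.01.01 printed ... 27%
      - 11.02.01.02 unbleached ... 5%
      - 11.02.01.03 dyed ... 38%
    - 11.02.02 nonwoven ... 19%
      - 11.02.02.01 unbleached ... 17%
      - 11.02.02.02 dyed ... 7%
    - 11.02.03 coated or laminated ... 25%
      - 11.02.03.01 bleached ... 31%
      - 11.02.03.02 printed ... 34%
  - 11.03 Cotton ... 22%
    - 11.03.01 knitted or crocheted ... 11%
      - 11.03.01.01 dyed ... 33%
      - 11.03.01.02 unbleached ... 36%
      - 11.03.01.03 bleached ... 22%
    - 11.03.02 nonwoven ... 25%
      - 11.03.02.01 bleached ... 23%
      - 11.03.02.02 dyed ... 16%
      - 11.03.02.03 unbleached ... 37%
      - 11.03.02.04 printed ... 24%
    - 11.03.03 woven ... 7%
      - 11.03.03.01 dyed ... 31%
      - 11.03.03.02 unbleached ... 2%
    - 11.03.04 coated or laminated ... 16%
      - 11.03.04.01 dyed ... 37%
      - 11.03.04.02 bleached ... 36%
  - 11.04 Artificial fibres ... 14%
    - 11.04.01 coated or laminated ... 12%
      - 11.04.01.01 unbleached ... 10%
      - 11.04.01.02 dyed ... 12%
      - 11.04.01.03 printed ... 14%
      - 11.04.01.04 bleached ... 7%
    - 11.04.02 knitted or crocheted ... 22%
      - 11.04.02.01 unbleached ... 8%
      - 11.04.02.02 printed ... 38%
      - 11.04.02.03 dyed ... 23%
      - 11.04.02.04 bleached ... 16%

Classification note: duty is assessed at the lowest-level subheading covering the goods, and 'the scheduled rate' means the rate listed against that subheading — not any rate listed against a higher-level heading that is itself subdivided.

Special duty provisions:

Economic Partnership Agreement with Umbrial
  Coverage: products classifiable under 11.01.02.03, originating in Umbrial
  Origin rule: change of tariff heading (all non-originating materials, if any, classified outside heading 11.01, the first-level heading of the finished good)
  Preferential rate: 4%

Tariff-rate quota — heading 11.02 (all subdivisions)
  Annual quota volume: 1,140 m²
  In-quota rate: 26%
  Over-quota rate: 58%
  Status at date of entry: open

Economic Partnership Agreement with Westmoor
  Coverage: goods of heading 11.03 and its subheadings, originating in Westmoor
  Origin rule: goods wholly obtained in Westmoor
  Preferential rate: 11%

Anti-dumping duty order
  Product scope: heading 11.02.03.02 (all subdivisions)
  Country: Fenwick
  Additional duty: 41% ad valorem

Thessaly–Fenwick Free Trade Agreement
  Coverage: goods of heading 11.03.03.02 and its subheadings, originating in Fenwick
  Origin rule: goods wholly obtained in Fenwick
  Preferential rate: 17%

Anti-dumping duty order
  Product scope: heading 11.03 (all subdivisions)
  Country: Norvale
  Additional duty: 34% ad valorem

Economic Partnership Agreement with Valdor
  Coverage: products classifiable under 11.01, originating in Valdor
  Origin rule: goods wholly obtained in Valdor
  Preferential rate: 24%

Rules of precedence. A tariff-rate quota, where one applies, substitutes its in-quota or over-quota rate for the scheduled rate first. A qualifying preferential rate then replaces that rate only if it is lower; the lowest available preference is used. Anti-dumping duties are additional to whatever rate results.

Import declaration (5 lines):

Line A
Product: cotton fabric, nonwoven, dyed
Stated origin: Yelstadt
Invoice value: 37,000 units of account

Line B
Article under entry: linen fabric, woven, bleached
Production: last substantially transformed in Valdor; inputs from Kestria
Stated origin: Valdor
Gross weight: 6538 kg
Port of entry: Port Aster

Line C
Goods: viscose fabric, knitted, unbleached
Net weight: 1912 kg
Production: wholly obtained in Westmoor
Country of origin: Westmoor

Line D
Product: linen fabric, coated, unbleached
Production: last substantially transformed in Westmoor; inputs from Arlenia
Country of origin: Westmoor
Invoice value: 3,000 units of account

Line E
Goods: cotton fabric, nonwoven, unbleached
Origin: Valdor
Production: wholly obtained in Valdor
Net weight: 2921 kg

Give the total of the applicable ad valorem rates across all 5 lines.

95%

Line A: cotton → 11.03; nonwoven → 11.03.02; dyed → 11.03.02.02. Scheduled 16%. No special measure applies. → 16%.
Line B: linen → 11.01; woven → 11.01.01; bleached → 11.01.01.02. Scheduled 4%. Valdor agreement on 11.01: not wholly obtained. → 4%.
Line C: viscose → 11.04; knitted → 11.04.02; unbleached → 11.04.02.01. Scheduled 8%. Westmoor agreement on 11.03: 11.04.02.01 not covered. → 8%.
Line D: linen → 11.01; coated → 11.01.02; unbleached → 11.01.02.01. Scheduled 30%. Westmoor agreement on 11.03: 11.01.02.01 not covered. → 30%.
Line E: cotton → 11.03; nonwoven → 11.03.02; unbleached → 11.03.02.03. Scheduled 37%. Valdor agreement on 11.01: 11.03.02.03 not covered. → 37%.
Sum: 16% + 4% + 8% + 30% + 37% = 95%.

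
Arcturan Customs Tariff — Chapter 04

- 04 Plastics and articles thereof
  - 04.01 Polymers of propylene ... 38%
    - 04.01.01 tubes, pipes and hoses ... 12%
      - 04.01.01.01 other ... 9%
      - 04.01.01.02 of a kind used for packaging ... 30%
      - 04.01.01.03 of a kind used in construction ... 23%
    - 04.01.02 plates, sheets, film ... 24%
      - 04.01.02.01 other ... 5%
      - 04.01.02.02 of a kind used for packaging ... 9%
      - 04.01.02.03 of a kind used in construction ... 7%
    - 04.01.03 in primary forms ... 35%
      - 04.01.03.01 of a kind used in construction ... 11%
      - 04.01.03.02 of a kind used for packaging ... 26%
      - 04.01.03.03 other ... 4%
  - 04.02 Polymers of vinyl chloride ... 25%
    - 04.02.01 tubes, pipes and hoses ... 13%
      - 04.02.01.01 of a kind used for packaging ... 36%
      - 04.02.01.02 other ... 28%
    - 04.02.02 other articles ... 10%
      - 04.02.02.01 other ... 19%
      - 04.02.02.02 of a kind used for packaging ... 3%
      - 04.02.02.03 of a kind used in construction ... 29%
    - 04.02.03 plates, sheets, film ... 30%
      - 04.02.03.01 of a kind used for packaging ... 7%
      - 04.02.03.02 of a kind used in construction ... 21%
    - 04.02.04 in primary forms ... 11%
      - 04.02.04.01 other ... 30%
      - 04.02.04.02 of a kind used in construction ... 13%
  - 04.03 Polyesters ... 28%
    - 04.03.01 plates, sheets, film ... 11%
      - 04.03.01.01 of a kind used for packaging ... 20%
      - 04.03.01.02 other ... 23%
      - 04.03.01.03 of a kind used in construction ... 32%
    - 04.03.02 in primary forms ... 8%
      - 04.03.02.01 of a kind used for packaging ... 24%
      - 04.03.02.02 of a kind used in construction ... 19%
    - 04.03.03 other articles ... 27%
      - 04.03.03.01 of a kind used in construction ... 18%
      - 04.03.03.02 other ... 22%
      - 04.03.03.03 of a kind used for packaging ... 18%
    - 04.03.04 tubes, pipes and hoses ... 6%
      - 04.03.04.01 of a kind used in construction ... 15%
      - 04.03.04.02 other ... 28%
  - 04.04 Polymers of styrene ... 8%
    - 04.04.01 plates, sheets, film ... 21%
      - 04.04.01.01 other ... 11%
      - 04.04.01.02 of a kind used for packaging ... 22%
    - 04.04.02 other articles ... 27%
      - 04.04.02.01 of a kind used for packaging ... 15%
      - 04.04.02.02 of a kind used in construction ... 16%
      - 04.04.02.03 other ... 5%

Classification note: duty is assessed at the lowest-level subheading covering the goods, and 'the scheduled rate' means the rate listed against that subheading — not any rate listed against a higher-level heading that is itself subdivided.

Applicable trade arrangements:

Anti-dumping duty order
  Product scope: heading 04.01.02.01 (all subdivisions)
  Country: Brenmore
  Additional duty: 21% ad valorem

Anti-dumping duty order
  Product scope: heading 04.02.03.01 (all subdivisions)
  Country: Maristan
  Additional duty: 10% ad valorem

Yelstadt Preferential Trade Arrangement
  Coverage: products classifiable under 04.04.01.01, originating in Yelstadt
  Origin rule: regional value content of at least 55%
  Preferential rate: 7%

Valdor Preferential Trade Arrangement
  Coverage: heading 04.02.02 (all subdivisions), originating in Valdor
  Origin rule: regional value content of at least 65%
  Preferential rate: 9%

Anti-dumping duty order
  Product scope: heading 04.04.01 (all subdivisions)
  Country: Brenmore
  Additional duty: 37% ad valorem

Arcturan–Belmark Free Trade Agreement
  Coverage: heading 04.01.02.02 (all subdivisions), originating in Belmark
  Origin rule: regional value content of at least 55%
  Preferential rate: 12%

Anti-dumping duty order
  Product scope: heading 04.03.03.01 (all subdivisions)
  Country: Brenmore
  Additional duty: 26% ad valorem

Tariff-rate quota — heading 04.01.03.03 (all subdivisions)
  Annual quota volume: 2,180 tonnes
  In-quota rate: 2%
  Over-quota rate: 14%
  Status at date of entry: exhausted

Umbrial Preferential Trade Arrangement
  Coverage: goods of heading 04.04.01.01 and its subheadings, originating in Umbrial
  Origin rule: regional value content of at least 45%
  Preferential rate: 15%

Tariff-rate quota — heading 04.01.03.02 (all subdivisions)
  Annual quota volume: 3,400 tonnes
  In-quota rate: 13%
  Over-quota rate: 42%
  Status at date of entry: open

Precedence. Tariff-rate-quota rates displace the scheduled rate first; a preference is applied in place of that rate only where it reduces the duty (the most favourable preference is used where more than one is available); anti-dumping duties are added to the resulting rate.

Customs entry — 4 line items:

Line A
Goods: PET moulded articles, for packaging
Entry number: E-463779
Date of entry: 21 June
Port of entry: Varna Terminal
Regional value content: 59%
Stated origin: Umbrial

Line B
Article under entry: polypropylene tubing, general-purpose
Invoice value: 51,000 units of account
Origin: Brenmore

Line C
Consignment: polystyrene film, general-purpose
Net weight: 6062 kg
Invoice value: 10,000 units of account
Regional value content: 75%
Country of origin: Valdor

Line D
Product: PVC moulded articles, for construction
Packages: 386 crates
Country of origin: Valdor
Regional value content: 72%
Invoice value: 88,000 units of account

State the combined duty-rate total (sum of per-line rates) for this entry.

47%

Line A: PET → 04.03; moulded articles → 04.03.03; for packaging → 04.03.03.03. Scheduled 18%. Umbrial agreement on 04.04.01.01: 04.03.03.03 not covered. → 18%.
Line B: polypropylene → 04.01; tubing → 04.01.01; general-purpose → 04.01.01.01. Scheduled 9%. No special measure applies. → 9%.
Line C: polystyrene → 04.04; film → 04.04.01; general-purpose → 04.04.01.01. Scheduled 11%. Valdor agreement on 04.02.02: 04.04.01.01 not covered. → 11%.
Line D: PVC → 04.02; moulded articles → 04.02.02; for construction → 04.02.02.03. Scheduled 29%. Valdor agreement on 04.02.02: RVC ≥ 65% → 9% available; preferential 9%. → 9%.
Sum: 18% + 9% + 11% + 9% = 47%.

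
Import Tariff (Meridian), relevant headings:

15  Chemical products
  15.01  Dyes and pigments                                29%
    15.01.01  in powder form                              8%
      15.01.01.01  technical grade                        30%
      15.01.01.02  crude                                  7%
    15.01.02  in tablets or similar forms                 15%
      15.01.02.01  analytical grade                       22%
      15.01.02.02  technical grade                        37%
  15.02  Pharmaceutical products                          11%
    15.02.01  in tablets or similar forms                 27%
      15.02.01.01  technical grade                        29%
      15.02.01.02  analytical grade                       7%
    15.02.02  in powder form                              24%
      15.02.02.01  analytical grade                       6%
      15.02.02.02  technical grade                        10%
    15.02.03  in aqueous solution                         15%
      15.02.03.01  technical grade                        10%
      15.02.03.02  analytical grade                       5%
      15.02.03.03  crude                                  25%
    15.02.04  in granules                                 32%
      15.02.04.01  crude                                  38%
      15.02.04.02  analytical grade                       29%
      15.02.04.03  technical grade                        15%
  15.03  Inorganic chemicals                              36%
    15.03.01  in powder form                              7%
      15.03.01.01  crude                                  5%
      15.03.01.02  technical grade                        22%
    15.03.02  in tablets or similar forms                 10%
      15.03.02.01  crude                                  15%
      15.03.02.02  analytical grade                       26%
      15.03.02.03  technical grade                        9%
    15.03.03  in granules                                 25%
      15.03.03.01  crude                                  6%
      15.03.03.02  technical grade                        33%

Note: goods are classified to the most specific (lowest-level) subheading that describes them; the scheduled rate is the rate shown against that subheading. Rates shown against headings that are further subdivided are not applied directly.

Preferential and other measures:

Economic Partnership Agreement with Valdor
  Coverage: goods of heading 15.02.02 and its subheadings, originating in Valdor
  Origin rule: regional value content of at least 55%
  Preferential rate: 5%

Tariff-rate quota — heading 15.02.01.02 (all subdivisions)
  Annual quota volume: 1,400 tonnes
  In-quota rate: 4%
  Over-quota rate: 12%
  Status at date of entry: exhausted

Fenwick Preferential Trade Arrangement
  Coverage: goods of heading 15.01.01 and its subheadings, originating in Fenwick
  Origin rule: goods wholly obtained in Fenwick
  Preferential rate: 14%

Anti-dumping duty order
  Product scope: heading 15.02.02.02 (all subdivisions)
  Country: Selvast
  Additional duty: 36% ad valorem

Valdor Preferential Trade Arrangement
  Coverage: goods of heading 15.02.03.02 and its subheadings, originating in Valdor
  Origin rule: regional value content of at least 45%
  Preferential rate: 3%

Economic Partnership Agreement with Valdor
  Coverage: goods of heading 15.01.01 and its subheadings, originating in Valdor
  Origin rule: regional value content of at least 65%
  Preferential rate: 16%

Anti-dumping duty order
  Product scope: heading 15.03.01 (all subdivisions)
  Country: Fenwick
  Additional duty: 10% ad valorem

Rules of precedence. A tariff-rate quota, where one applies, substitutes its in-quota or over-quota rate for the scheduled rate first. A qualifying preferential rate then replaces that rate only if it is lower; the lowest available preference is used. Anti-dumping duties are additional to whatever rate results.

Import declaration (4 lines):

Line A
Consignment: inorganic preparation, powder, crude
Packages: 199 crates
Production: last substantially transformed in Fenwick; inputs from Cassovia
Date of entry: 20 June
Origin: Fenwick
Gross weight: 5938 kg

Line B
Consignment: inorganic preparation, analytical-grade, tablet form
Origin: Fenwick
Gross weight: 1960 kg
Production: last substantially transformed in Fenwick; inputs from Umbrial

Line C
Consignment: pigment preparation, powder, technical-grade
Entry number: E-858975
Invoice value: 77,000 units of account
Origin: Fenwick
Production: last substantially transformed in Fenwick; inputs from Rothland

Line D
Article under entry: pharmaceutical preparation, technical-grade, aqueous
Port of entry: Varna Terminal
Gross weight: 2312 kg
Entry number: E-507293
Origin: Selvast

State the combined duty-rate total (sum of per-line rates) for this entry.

Line A: inorganic → 15.03; powder → 15.03.01; crude → 15.03.01.01. Scheduled 5%. Fenwick agreement on 15.01.01: 15.03.01.01 not covered; anti-dumping (Fenwick, 15.03.01): +10%; total 5% + 10% = 15%. → 15%.
Line B: inorganic → 15.03; tablet form → 15.03.02; analytical-grade → 15.03.02.02. Scheduled 26%. Fenwick agreement on 15.01.01: 15.03.02.02 not covered. → 26%.
Line C: pigment → 15.01; powder → 15.01.01; technical-grade → 15.01.01.01. Scheduled 30%. Fenwick agreement on 15.01.01: not wholly obtained. → 30%.
Line D: pharmaceutical → 15.02; aqueous → 15.02.03; technical-grade → 15.02.03.01. Scheduled 10%. No special measure applies. → 10%.
Sum: 15% + 26% + 30% + 10% = 81%.

81%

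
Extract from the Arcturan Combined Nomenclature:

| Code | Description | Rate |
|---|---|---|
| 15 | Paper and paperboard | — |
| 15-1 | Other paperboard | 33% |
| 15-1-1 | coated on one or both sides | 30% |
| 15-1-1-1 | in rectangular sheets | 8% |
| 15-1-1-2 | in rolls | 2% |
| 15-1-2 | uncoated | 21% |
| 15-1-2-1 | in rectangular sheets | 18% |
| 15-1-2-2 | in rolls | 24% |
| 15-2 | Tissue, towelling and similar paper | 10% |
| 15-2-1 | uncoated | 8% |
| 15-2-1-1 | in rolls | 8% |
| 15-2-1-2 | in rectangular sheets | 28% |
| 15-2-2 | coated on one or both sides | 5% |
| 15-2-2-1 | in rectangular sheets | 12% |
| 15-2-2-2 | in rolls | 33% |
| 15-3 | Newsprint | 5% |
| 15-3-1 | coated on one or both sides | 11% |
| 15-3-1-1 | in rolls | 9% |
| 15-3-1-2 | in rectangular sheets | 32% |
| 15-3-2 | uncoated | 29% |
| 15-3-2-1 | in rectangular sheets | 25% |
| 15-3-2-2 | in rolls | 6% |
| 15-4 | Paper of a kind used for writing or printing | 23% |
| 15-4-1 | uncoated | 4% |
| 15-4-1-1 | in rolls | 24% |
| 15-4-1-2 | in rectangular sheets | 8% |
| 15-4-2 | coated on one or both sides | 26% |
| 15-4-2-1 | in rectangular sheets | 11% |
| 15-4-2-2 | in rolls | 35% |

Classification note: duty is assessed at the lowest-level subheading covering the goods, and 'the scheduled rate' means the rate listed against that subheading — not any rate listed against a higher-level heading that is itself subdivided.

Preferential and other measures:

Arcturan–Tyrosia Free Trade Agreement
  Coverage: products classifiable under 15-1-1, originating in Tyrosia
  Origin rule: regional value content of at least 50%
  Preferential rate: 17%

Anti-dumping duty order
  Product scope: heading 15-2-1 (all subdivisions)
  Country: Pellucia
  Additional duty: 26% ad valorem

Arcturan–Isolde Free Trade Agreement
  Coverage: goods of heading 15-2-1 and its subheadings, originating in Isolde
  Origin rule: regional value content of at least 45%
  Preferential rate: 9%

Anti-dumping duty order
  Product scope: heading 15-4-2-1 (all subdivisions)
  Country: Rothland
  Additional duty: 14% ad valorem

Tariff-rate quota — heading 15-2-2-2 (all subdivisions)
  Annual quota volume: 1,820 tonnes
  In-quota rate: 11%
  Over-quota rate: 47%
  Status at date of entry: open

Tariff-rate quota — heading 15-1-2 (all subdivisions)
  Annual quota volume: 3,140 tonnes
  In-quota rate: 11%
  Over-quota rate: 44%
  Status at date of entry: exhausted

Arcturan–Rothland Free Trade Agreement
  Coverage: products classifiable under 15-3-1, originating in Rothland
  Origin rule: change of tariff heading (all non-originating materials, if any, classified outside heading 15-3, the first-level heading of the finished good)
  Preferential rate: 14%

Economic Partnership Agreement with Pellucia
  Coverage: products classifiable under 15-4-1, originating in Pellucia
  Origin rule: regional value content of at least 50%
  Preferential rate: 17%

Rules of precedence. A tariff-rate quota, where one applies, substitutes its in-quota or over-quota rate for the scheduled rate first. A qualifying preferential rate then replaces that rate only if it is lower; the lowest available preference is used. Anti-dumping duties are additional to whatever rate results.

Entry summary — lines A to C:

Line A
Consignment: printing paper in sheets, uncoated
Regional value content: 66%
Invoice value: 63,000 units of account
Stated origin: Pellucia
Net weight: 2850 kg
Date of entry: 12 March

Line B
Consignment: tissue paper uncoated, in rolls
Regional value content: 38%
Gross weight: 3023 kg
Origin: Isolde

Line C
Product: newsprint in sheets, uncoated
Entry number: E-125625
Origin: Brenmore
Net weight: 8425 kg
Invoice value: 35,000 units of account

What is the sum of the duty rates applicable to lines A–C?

Line A: printing paper → 15-4; uncoated → 15-4-1; in sheets → 15-4-1-2. Scheduled 8%. Pellucia agreement on 15-4-1: RVC ≥ 50% → 17% available; preference 17% not lower than 8% → no reduction. → 8%.
Line B: tissue paper → 15-2; uncoated → 15-2-1; in rolls → 15-2-1-1. Scheduled 8%. Isolde agreement on 15-2-1: RVC < 45%. → 8%.
Line C: newsprint → 15-3; uncoated → 15-3-2; in sheets → 15-3-2-1. Scheduled 25%. No special measure applies. → 25%.
Sum: 8% + 8% + 25% = 41%.

41%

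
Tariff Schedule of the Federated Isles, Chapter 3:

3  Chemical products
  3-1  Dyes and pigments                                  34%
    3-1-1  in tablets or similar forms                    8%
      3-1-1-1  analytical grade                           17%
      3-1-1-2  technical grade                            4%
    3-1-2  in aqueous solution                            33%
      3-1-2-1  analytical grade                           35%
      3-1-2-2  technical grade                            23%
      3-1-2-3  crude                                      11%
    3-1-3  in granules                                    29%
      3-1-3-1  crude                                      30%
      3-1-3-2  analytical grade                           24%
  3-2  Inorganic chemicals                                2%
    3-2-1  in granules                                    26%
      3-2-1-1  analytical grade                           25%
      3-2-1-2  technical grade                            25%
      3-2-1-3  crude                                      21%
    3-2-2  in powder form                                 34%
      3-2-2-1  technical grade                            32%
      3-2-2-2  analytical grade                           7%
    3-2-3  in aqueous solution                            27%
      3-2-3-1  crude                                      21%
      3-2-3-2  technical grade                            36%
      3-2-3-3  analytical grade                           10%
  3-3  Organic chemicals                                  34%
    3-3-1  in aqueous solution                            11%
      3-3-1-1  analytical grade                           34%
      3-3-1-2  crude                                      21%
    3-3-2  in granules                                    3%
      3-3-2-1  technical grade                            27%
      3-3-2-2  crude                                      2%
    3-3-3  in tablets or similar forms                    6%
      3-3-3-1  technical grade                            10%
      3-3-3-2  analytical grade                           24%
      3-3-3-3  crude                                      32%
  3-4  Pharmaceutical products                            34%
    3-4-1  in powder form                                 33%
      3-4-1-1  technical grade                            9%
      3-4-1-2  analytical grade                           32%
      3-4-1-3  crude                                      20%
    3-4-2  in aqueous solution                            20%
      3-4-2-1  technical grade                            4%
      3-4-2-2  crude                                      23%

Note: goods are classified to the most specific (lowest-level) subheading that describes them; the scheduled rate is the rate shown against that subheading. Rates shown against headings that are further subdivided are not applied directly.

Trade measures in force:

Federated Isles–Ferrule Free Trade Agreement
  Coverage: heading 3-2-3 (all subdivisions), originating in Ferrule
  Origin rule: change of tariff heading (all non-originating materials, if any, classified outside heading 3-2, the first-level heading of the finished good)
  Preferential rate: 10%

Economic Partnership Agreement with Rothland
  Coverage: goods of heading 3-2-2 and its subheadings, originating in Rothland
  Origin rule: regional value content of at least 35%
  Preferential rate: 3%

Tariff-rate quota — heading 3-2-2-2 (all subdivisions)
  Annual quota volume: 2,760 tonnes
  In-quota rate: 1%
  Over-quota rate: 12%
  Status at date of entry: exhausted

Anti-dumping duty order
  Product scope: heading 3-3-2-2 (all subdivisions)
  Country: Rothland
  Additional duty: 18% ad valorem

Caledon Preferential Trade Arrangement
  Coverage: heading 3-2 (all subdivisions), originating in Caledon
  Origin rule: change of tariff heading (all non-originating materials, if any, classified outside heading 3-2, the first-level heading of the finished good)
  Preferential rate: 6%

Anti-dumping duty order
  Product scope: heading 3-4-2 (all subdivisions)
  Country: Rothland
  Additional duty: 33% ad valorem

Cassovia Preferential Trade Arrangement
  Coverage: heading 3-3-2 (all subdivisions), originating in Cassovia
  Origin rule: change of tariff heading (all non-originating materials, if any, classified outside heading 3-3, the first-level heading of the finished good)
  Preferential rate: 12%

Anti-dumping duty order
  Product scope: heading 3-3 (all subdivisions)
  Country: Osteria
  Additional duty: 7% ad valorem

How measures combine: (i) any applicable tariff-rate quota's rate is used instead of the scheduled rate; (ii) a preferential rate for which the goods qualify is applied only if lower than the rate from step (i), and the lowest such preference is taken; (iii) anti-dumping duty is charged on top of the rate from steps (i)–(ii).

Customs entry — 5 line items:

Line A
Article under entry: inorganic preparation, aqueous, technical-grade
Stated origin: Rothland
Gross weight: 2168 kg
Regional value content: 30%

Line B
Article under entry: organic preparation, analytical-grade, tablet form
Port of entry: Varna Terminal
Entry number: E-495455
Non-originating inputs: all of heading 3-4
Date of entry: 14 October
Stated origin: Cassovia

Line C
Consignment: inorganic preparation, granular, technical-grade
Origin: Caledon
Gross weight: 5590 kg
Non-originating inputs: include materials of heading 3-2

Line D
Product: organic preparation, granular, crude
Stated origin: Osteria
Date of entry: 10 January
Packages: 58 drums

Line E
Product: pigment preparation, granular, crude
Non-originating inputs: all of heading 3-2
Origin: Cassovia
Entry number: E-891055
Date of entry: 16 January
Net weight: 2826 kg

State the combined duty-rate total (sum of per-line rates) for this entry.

Line A: inorganic → 3-2; aqueous → 3-2-3; technical-grade → 3-2-3-2. Scheduled 36%. Rothland agreement on 3-2-2: 3-2-3-2 not covered. → 36%.
Line B: organic → 3-3; tablet form → 3-3-3; analytical-grade → 3-3-3-2. Scheduled 24%. Cassovia agreement on 3-3-2: 3-3-3-2 not covered. → 24%.
Line C: inorganic → 3-2; granular → 3-2-1; technical-grade → 3-2-1-2. Scheduled 25%. Caledon agreement on 3-2: CTH not met. → 25%.
Line D: organic → 3-3; granular → 3-3-2; crude → 3-3-2-2. Scheduled 2%. anti-dumping (Osteria, 3-3): +7%; total 2% + 7% = 9%. → 9%.
Line E: pigment → 3-1; granular → 3-1-3; crude → 3-1-3-1. Scheduled 30%. Cassovia agreement on 3-3-2: 3-1-3-1 not covered. → 30%.
Sum: 36% + 24% + 25% + 9% + 30% = 124%.

124%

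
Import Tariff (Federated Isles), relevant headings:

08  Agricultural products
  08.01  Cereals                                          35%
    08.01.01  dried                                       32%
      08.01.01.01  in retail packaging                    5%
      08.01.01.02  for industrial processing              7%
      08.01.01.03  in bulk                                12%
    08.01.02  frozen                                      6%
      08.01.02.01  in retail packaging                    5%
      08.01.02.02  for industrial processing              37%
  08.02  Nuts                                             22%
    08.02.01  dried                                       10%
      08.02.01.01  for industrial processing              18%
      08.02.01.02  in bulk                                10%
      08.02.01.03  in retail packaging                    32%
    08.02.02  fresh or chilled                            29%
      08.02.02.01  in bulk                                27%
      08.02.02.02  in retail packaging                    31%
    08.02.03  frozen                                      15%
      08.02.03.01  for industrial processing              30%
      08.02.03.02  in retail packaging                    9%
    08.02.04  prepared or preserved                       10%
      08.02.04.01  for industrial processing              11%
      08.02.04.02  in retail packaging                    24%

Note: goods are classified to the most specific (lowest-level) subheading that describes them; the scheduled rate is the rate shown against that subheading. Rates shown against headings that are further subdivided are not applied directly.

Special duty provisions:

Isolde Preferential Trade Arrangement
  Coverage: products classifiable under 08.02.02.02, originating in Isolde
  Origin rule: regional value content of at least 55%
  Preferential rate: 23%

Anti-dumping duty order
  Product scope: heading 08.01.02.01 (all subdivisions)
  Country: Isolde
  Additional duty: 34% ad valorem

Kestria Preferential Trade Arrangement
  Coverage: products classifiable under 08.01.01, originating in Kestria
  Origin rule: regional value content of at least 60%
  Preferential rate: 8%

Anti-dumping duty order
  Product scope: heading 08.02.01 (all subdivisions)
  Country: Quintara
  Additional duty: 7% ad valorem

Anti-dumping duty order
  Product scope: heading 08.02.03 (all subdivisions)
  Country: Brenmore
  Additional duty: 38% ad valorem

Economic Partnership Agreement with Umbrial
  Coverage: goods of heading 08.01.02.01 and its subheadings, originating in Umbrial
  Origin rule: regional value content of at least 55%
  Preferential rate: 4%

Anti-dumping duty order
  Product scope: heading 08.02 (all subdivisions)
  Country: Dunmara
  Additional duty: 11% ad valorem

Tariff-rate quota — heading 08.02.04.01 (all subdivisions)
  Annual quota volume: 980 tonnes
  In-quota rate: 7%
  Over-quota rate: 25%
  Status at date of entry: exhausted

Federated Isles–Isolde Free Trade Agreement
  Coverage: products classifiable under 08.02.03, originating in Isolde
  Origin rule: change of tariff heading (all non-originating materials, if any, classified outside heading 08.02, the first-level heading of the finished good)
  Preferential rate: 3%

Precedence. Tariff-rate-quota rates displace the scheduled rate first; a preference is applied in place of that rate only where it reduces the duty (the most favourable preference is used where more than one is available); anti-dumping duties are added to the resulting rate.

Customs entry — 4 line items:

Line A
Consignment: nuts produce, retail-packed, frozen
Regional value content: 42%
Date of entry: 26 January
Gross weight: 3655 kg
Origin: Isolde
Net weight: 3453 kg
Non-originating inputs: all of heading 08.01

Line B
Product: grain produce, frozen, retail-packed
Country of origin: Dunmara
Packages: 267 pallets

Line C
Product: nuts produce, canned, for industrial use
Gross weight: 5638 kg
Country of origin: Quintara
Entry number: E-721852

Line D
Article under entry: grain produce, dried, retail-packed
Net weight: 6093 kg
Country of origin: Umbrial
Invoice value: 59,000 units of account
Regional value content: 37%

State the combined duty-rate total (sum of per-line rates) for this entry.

38%

Line A: nuts → 08.02; frozen → 08.02.03; retail-packed → 08.02.03.02. Scheduled 9%. Isolde agreement on 08.02.02.02: 08.02.03.02 not covered; Isolde agreement on 08.02.03: CTH met → 3% available; preferential 3%. → 3%.
Line B: grain → 08.01; frozen → 08.01.02; retail-packed → 08.01.02.01. Scheduled 5%. No special measure applies. → 5%.
Line C: nuts → 08.02; canned → 08.02.04; for industrial use → 08.02.04.01. Scheduled 11%. quota on 08.02.04.01 exhausted → over-quota 25%. → 25%.
Line D: grain → 08.01; dried → 08.01.01; retail-packed → 08.01.01.01. Scheduled 5%. Umbrial agreement on 08.01.02.01: 08.01.01.01 not covered. → 5%.
Sum: 3% + 5% + 25% + 5% = 38%.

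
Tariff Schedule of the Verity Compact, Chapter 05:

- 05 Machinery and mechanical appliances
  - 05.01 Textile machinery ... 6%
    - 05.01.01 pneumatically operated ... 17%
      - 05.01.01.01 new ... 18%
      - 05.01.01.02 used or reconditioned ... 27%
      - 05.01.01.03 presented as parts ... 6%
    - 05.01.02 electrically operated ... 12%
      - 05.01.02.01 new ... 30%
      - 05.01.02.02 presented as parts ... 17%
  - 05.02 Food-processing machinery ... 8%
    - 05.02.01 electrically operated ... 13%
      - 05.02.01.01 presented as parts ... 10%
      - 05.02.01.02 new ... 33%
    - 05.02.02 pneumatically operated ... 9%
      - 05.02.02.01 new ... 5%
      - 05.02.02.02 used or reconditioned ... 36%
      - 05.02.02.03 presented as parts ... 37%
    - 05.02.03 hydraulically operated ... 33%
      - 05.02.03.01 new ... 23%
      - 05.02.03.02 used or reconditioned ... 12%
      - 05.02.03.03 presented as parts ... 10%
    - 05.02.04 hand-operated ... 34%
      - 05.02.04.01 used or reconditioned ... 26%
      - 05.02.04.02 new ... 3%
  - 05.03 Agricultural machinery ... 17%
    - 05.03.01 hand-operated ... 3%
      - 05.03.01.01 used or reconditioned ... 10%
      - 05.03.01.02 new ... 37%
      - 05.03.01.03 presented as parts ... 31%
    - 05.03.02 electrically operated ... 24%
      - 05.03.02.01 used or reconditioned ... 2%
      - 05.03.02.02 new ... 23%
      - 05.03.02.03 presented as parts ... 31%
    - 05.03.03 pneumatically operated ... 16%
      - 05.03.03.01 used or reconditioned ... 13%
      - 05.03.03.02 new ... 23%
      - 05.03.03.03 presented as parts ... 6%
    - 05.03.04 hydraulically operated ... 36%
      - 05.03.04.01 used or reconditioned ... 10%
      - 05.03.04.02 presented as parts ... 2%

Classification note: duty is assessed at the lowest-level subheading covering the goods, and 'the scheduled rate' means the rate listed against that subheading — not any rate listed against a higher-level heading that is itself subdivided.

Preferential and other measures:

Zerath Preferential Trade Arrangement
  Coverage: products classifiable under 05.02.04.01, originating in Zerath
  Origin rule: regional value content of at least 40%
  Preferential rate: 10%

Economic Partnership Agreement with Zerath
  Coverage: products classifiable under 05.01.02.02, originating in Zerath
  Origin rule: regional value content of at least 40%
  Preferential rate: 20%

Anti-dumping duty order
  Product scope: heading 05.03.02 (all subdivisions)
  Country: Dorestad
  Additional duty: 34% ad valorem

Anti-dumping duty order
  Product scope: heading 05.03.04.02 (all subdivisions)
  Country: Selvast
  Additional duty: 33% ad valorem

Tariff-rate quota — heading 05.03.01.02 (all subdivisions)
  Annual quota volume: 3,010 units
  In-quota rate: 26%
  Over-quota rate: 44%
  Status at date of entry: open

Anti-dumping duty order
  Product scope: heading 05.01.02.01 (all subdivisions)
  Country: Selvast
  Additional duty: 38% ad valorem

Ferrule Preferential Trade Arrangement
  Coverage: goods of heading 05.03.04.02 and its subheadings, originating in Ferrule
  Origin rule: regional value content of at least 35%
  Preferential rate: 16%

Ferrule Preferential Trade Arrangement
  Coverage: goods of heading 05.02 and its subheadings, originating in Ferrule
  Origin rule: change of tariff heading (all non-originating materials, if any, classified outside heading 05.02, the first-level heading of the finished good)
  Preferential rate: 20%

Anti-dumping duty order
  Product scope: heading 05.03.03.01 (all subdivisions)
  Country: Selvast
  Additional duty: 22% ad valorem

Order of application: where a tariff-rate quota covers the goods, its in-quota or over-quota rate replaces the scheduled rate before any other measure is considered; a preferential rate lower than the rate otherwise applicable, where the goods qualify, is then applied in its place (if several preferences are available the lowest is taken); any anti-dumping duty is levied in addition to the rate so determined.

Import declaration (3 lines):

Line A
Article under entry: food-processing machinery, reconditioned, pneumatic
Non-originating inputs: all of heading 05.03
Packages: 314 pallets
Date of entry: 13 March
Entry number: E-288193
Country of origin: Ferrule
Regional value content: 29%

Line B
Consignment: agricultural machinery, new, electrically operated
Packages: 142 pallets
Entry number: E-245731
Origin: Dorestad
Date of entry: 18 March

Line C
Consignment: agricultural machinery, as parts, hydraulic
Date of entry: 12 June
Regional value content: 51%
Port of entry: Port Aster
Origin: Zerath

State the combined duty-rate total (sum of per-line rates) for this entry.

Line A: food-processing → 05.02; pneumatic → 05.02.02; reconditioned → 05.02.02.02. Scheduled 36%. Ferrule agreement on 05.03.04.02: 05.02.02.02 not covered; Ferrule agreement on 05.02: CTH met → 20% available; preferential 20%. → 20%.
Line B: agricultural → 05.03; electrically operated → 05.03.02; new → 05.03.02.02. Scheduled 23%. anti-dumping (Dorestad, 05.03.02): +34%; total 23% + 34% = 57%. → 57%.
Line C: agricultural → 05.03; hydraulic → 05.03.04; as parts → 05.03.04.02. Scheduled 2%. Zerath agreement on 05.02.04.01: 05.03.04.02 not covered; Zerath agreement on 05.01.02.02: 05.03.04.02 not covered. → 2%.
Sum: 20% + 57% + 2% = 79%.

79%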